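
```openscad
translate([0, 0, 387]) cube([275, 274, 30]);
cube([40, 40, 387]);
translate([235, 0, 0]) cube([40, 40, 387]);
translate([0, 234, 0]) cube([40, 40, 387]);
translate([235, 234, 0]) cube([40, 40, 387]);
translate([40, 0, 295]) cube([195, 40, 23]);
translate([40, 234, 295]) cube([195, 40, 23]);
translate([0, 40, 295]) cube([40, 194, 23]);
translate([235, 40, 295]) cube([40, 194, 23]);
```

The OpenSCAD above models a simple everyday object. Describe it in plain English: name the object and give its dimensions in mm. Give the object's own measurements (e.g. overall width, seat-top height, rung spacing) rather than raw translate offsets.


A simple wooden stool: a rectangular seat 275 mm (x) by 274 mm (y), 30 mm thick, top face at z = 417 mm, on four square legs, each 40×40 mm in cross-section. The legs rest on z = 0, each flush with a corner of the seat. Four stretchers, 40 mm wide and 23 mm tall, connect adjacent legs with their undersides at z = 295 mm, each running between the inner faces of the legs it joins and aligned with the legs' outer faces on the other axis.


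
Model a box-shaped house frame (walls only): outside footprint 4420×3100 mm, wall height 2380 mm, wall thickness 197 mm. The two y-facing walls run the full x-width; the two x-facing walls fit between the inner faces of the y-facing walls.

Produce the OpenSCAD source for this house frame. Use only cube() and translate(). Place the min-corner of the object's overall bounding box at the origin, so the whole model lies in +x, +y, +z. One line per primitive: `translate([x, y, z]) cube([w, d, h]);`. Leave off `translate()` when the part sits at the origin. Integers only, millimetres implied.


cube([4420, 197, 2380]);
translate([0, 2903, 0]) cube([4420, 197, 2380]);
translate([0, 197, 0]) cube([197, 2706, 2380]);
translate([4223, 197, 0]) cube([197, 2706, 2380]);


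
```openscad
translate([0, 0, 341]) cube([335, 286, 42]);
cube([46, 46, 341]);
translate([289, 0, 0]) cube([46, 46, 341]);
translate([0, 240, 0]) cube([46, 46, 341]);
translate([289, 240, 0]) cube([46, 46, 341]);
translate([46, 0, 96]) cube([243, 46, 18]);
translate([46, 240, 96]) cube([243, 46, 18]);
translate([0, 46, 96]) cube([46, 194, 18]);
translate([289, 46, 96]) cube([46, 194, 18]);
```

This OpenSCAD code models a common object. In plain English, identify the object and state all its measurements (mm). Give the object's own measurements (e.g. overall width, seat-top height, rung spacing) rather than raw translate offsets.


A four-legged stool. The seat is a 335×286×42 mm slab whose top surface is at z = 383 mm; four square legs, each 46×46 mm in cross-section, run from the floor (z = 0) to the underside of the seat, each flush with a corner of the seat. Four stretchers, 46 mm wide and 18 mm tall, connect adjacent legs with their undersides at z = 96 mm, each running between the inner faces of the legs it joins and aligned with the legs' outer faces on the other axis.


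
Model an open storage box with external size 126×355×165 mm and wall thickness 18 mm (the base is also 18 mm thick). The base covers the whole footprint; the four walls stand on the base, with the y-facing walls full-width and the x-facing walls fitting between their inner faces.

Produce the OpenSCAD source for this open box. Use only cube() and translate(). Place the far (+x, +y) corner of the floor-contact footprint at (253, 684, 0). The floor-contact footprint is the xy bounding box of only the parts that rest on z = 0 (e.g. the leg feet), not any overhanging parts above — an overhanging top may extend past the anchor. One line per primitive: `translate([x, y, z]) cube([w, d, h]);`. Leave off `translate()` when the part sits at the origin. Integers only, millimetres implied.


translate([127, 329, 0]) cube([126, 355, 18]);
translate([127, 329, 18]) cube([126, 18, 147]);
translate([127, 666, 18]) cube([126, 18, 147]);
translate([127, 347, 18]) cube([18, 319, 147]);
translate([235, 347, 18]) cube([18, 319, 147]);


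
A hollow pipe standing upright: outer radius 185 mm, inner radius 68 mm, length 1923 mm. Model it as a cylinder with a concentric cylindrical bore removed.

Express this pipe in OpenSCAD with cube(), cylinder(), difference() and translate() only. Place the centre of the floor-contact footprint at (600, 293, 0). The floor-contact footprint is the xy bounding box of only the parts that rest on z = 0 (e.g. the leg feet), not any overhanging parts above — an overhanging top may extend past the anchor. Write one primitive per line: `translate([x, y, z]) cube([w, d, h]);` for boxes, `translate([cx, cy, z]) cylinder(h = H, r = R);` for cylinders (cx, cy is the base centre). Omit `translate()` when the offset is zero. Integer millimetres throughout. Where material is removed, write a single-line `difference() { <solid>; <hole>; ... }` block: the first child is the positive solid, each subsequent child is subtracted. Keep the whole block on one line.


difference() { translate([600, 293, 0]) cylinder(h = 1923, r = 185); translate([600, 293, 0]) cylinder(h = 1923, r = 68); }


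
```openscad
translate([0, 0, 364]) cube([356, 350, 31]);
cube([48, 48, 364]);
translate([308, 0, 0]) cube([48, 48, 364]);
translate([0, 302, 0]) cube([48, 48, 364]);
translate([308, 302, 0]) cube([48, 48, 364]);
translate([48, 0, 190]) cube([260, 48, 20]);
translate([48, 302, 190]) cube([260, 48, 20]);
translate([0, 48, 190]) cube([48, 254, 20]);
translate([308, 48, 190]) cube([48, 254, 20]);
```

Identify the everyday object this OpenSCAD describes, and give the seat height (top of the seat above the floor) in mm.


A stool. The seat height is 395 mm.

A 356×350×31 slab at z = 364 on four corner posts — a stool. The seat top is 364 + 31 = 395 mm.


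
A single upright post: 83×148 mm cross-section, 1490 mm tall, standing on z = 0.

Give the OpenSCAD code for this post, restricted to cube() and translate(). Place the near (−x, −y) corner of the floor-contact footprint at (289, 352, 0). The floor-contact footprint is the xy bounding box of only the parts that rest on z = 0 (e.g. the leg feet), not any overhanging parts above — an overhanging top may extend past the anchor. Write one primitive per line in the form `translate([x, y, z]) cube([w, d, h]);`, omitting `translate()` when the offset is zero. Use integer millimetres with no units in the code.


translate([289, 352, 0]) cube([83, 148, 1490]);


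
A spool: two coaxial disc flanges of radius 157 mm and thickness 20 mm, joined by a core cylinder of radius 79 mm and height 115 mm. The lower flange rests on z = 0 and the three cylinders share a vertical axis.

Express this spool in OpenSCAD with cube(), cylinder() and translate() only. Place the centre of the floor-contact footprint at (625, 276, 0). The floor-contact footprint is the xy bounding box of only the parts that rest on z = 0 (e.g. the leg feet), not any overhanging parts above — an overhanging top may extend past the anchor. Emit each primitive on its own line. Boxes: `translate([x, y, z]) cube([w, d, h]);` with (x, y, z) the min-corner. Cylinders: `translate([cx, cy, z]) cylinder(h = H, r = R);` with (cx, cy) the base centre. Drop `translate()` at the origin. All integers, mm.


translate([625, 276, 0]) cylinder(h = 20, r = 157);
translate([625, 276, 20]) cylinder(h = 115, r = 79);
translate([625, 276, 135]) cylinder(h = 20, r = 157);


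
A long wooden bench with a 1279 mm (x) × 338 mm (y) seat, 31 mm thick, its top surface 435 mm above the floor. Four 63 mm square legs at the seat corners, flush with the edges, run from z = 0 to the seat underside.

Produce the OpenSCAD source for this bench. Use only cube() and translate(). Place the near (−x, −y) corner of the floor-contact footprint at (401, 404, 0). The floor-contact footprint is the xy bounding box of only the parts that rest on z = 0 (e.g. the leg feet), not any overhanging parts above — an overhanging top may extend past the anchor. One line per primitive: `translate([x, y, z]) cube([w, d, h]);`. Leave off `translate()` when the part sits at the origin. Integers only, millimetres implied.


// leg_h = 435 − 31 = 404
translate([401, 404, 404]) cube([1279, 338, 31]);
translate([401, 404, 0]) cube([63, 63, 404]);
translate([401, 679, 0]) cube([63, 63, 404]);
translate([1617, 404, 0]) cube([63, 63, 404]);
translate([1617, 679, 0]) cube([63, 63, 404]);


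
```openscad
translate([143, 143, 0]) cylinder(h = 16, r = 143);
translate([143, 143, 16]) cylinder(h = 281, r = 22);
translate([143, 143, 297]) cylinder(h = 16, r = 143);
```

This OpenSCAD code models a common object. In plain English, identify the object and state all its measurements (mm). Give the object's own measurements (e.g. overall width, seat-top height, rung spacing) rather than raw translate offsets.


A spool: two coaxial disc flanges of radius 143 mm and thickness 16 mm, joined by a core cylinder of radius 22 mm and height 281 mm. The lower flange rests on z = 0 and the three cylinders share a vertical axis.


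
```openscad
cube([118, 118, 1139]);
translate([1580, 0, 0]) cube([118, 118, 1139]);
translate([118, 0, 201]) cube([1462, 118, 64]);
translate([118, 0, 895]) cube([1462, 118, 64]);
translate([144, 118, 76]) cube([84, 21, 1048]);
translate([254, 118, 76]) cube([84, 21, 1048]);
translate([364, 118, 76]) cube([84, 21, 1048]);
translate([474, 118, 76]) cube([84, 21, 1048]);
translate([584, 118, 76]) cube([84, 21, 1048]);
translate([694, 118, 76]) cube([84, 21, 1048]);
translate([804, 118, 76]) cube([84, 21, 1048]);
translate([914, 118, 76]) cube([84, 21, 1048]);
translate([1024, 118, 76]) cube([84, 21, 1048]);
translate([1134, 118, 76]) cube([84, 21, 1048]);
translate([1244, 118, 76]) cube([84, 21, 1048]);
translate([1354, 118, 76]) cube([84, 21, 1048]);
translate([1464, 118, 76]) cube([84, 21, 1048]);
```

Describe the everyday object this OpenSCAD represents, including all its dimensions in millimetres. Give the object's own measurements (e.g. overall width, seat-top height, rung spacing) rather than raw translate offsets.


A fence section. Two 118×118 mm posts, 1139 mm tall, stand on the floor with a clear span of 1462 mm between their inner faces. Two horizontal rails of 118×64 mm section span the gap between the posts with their undersides at z = 201 mm and z = 895 mm, flush with the posts' −y face. 13 pickets, each 84 mm wide, 21 mm thick and 1048 mm tall, are fixed to the +y face of the rails with their bottoms at z = 76 mm, spaced across the span with a 26 mm gap after the −x post and between neighbouring pickets, with 32 mm left before the +x post.


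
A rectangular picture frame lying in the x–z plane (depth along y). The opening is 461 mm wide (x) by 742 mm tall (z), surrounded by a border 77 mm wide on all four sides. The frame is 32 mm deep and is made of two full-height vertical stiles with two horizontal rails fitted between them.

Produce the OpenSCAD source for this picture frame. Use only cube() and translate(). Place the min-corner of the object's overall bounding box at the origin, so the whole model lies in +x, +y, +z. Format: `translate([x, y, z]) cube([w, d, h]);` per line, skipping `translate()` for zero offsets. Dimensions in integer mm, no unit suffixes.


cube([77, 32, 896]);
translate([538, 0, 0]) cube([77, 32, 896]);
translate([77, 0, 0]) cube([461, 32, 77]);
translate([77, 0, 819]) cube([461, 32, 77]);


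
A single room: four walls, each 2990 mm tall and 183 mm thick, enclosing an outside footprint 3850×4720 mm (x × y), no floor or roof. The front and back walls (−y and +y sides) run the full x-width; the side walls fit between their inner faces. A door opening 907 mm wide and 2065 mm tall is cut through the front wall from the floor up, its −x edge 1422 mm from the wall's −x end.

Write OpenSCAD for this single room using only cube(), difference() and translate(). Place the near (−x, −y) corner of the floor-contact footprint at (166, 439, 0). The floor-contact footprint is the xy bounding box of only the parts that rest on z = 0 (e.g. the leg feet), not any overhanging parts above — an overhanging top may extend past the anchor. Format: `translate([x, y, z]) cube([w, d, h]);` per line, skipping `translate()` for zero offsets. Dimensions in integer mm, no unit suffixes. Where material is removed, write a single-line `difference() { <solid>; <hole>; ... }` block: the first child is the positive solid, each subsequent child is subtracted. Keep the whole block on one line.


difference() { translate([166, 439, 0]) cube([3850, 183, 2990]); translate([1588, 439, 0]) cube([907, 183, 2065]); }
translate([166, 4976, 0]) cube([3850, 183, 2990]);
translate([166, 622, 0]) cube([183, 4354, 2990]);
translate([3833, 622, 0]) cube([183, 4354, 2990]);


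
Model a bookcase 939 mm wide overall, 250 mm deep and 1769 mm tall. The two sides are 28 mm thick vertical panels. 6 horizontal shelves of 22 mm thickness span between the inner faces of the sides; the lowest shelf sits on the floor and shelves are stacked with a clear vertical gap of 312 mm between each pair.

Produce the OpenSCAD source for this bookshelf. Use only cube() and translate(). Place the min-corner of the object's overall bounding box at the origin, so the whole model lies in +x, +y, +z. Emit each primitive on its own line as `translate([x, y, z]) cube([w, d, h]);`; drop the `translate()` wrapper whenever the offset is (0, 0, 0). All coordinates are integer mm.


cube([28, 250, 1769]);
translate([911, 0, 0]) cube([28, 250, 1769]);
translate([28, 0, 0]) cube([883, 250, 22]);
translate([28, 0, 334]) cube([883, 250, 22]);
translate([28, 0, 668]) cube([883, 250, 22]);
translate([28, 0, 1002]) cube([883, 250, 22]);
translate([28, 0, 1336]) cube([883, 250, 22]);
translate([28, 0, 1670]) cube([883, 250, 22]);


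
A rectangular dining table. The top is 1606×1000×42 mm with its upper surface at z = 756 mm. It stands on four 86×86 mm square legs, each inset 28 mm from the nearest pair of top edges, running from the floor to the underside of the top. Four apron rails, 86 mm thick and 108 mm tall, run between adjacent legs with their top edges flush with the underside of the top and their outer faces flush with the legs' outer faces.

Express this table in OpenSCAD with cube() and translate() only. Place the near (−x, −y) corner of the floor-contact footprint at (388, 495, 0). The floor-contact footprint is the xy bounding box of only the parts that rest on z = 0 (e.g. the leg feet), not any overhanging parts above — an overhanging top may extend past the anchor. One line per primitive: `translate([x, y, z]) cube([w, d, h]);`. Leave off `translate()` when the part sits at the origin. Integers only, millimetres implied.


// leg_h = 756 - 42 = 714
// apron z = 714 - 108 = 606
translate([360, 467, 714]) cube([1606, 1000, 42]);
translate([388, 495, 0]) cube([86, 86, 714]);
translate([1852, 495, 0]) cube([86, 86, 714]);
translate([388, 1353, 0]) cube([86, 86, 714]);
translate([1852, 1353, 0]) cube([86, 86, 714]);
translate([474, 495, 606]) cube([1378, 86, 108]);
translate([474, 1353, 606]) cube([1378, 86, 108]);
translate([388, 581, 606]) cube([86, 772, 108]);
translate([1852, 581, 606]) cube([86, 772, 108]);


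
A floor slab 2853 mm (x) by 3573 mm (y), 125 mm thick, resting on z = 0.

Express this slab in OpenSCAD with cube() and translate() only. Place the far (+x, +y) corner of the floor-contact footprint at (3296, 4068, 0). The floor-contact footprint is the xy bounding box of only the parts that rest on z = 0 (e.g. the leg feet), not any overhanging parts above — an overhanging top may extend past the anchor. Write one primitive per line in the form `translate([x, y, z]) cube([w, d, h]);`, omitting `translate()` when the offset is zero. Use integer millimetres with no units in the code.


translate([443, 495, 0]) cube([2853, 3573, 125]);


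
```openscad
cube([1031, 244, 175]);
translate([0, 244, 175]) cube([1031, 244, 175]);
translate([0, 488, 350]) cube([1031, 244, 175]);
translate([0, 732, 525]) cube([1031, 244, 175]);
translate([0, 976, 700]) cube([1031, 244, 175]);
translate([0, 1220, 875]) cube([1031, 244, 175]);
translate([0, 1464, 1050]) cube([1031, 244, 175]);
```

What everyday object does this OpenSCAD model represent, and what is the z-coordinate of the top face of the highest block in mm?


A staircase. The total rise is 1225 mm.

7 identical blocks, each offset up and back from the previous — a staircase. Each step is 175 mm tall and there are 7 of them, so the total rise is 7 × 175 = 1225 mm.


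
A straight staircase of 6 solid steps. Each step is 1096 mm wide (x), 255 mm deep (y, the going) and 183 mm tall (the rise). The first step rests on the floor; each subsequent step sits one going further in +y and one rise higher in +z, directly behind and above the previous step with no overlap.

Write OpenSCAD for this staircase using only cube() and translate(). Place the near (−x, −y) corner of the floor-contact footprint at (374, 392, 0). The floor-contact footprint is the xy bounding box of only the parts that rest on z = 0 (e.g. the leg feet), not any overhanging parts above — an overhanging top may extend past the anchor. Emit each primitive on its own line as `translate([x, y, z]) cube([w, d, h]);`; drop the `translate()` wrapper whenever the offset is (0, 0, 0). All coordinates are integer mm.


translate([374, 392, 0]) cube([1096, 255, 183]);
translate([374, 647, 183]) cube([1096, 255, 183]);
translate([374, 902, 366]) cube([1096, 255, 183]);
translate([374, 1157, 549]) cube([1096, 255, 183]);
translate([374, 1412, 732]) cube([1096, 255, 183]);
translate([374, 1667, 915]) cube([1096, 255, 183]);


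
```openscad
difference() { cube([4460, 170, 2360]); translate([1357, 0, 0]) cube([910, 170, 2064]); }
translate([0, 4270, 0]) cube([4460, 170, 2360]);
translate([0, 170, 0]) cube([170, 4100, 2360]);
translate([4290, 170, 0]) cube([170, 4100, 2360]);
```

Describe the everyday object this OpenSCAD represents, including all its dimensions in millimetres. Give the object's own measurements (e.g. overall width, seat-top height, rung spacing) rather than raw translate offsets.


A single room: four walls, each 2360 mm tall and 170 mm thick, enclosing an outside footprint 4460×4440 mm (x × y), no floor or roof. The front and back walls (−y and +y sides) run the full x-width; the side walls fit between their inner faces. A door opening 910 mm wide and 2064 mm tall is cut through the front wall from the floor up, its −x edge 1357 mm from the wall's −x end.


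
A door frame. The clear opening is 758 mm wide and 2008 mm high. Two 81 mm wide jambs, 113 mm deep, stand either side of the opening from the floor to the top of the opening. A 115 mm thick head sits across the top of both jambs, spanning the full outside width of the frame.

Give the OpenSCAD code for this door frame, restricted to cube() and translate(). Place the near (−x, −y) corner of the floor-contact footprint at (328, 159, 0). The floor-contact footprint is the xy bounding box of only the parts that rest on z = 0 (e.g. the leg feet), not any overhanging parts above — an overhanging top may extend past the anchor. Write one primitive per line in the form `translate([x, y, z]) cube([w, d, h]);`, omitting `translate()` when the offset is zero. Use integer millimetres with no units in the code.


translate([328, 159, 0]) cube([81, 113, 2008]);
translate([1167, 159, 0]) cube([81, 113, 2008]);
translate([328, 159, 2008]) cube([920, 113, 115]);


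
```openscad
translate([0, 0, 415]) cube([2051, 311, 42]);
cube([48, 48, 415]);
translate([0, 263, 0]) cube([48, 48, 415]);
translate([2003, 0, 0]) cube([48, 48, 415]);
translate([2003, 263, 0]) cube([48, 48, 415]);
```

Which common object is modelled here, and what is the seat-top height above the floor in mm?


A bench. The seat-top height is 457 mm.

A long slab on four corner posts — a bench. The slab sits at z = 415 with thickness 42, so the top is 415 + 42 = 457 mm.


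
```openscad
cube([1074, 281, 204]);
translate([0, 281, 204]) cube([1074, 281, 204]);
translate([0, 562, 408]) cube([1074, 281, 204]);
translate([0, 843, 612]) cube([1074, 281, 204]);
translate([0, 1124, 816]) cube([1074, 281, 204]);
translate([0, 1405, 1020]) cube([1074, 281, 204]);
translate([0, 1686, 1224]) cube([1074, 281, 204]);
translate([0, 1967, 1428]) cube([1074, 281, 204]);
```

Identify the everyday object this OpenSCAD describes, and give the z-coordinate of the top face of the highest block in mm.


A staircase. The total rise is 1632 mm.

8 identical blocks, each offset up and back from the previous — a staircase. Each step is 204 mm tall and there are 8 of them, so the total rise is 8 × 204 = 1632 mm.


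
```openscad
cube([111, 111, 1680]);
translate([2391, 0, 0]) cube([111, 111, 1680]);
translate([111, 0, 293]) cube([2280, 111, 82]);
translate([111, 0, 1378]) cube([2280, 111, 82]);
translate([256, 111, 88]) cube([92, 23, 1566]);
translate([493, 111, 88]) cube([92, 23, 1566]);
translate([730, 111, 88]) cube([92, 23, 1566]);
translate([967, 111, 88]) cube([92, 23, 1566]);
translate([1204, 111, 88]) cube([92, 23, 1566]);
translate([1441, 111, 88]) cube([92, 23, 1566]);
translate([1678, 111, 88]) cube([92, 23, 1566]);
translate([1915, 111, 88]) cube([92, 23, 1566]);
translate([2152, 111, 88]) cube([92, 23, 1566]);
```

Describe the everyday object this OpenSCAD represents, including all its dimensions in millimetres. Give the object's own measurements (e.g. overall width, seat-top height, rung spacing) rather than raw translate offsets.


A fence section. Two 111×111 mm posts, 1680 mm tall, stand on the floor with a clear span of 2280 mm between their inner faces. Two horizontal rails of 111×82 mm section span the gap between the posts with their undersides at z = 293 mm and z = 1378 mm, flush with the posts' −y face. 9 pickets, each 92 mm wide, 23 mm thick and 1566 mm tall, are fixed to the +y face of the rails with their bottoms at z = 88 mm, spaced across the span with a 145 mm gap after the −x post and between neighbouring pickets, with 147 mm left before the +x post.


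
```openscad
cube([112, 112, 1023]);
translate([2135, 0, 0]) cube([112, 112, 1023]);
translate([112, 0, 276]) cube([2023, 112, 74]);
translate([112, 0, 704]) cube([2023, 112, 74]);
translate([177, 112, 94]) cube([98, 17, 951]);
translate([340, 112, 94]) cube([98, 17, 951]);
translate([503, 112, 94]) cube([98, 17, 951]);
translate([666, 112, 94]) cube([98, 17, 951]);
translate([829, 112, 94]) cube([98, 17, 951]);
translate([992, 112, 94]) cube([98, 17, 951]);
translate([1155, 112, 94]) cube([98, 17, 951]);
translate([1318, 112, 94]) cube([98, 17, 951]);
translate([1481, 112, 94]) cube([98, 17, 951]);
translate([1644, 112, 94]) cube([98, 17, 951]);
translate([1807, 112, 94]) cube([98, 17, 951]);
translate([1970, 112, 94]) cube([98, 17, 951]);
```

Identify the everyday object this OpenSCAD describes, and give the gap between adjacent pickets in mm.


A fence section. The picket gap is 65 mm.

Two posts, two rails, 12 pickets — a fence section. Span 2023 mm holds 12 pickets of 98 mm with 13 equal gaps: ⌊(2023 − 12·98) / 13⌋ = 65 mm.


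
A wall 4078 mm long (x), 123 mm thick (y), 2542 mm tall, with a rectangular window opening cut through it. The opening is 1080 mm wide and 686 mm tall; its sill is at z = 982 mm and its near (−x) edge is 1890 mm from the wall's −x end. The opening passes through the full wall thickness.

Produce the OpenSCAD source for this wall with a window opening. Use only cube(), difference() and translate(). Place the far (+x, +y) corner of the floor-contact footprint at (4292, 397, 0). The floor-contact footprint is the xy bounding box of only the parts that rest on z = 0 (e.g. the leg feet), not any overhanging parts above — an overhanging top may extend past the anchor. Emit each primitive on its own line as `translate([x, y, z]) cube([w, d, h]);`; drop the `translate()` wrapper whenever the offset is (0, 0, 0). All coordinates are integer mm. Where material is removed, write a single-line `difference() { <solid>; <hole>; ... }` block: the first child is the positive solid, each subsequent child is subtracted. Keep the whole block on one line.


difference() { translate([214, 274, 0]) cube([4078, 123, 2542]); translate([2104, 274, 982]) cube([1080, 123, 686]); }


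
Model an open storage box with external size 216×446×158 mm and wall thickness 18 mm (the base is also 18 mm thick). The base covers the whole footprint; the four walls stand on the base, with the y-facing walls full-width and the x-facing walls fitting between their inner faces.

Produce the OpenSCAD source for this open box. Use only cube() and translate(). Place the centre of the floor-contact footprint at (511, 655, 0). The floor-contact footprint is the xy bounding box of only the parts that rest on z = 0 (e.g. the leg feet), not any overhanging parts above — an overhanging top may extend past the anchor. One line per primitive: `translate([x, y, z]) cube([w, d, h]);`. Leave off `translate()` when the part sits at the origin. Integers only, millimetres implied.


translate([403, 432, 0]) cube([216, 446, 18]);
translate([403, 432, 18]) cube([216, 18, 140]);
translate([403, 860, 18]) cube([216, 18, 140]);
translate([403, 450, 18]) cube([18, 410, 140]);
translate([601, 450, 18]) cube([18, 410, 140]);


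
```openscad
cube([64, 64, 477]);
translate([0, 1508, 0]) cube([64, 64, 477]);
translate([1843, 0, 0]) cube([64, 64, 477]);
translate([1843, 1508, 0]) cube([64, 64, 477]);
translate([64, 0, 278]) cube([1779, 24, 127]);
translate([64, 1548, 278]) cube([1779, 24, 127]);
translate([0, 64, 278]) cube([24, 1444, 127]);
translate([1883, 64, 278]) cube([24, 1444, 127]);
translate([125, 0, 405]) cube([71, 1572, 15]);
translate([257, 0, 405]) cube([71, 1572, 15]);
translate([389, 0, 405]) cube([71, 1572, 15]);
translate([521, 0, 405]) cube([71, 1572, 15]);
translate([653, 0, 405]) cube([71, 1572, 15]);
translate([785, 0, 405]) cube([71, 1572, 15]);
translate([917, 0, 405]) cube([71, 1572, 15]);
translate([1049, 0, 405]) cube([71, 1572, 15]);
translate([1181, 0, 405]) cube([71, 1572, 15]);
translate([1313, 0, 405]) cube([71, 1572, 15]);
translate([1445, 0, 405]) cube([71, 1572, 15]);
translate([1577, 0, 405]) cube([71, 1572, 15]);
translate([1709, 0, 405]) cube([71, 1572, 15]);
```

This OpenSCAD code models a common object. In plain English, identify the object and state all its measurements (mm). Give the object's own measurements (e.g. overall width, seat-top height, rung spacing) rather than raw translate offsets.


A bed frame 1907 mm long (x) by 1572 mm wide (y). Four 64×64 mm corner posts, 477 mm tall, at the corners of the footprint. Four rails of 24 mm thickness and 127 mm height run between adjacent posts with their undersides at z = 278 mm, their outer faces flush with the outside of the frame (the two x-running rails run between the posts' inner faces; the two y-running rails run between the posts' inner faces). 13 slats, each 71 mm wide (x) and 15 mm thick, lie across the top of the two x-running rails, running the full 1572 mm width of the frame in y; along x they sit between the end posts with a 61 mm gap after the −x posts and between neighbouring slats, leaving 63 mm before the +x posts.


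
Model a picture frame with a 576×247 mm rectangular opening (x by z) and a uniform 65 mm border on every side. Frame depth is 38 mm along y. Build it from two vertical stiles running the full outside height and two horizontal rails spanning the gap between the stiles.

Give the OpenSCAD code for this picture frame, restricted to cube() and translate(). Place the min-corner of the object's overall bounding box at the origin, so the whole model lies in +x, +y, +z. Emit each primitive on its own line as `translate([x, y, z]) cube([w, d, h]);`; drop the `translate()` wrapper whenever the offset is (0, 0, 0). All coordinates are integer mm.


cube([65, 38, 377]);
translate([641, 0, 0]) cube([65, 38, 377]);
translate([65, 0, 0]) cube([576, 38, 65]);
translate([65, 0, 312]) cube([576, 38, 65]);


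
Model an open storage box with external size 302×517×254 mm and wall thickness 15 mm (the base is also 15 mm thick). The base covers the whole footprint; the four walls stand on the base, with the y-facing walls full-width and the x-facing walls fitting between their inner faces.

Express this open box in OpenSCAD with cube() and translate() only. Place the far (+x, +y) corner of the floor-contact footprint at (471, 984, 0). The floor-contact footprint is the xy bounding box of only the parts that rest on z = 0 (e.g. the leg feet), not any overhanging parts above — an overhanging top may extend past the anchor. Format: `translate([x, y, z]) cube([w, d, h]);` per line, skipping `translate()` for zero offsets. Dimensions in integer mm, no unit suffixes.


translate([169, 467, 0]) cube([302, 517, 15]);
translate([169, 467, 15]) cube([302, 15, 239]);
translate([169, 969, 15]) cube([302, 15, 239]);
translate([169, 482, 15]) cube([15, 487, 239]);
translate([456, 482, 15]) cube([15, 487, 239]);


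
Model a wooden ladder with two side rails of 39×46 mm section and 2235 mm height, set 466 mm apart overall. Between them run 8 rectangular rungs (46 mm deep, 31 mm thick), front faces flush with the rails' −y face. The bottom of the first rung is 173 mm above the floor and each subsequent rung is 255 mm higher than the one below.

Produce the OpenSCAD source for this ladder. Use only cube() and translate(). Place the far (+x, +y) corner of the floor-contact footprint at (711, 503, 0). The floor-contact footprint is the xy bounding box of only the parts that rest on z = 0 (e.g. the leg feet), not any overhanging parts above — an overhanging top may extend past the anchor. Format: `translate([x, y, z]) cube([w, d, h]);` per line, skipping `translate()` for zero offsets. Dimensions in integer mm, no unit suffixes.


translate([245, 457, 0]) cube([39, 46, 2235]);
translate([672, 457, 0]) cube([39, 46, 2235]);
translate([284, 457, 173]) cube([388, 46, 31]);
translate([284, 457, 428]) cube([388, 46, 31]);
translate([284, 457, 683]) cube([388, 46, 31]);
translate([284, 457, 938]) cube([388, 46, 31]);
translate([284, 457, 1193]) cube([388, 46, 31]);
translate([284, 457, 1448]) cube([388, 46, 31]);
translate([284, 457, 1703]) cube([388, 46, 31]);
translate([284, 457, 1958]) cube([388, 46, 31]);


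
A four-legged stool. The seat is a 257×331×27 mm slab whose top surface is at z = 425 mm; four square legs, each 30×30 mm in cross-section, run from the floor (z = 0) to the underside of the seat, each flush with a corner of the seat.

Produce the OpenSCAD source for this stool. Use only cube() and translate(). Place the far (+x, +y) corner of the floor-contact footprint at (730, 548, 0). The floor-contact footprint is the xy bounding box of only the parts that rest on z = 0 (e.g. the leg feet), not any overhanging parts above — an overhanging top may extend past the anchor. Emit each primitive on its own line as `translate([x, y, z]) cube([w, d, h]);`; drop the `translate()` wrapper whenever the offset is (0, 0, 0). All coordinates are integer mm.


translate([473, 217, 398]) cube([257, 331, 27]);
translate([473, 217, 0]) cube([30, 30, 398]);
translate([700, 217, 0]) cube([30, 30, 398]);
translate([473, 518, 0]) cube([30, 30, 398]);
translate([700, 518, 0]) cube([30, 30, 398]);


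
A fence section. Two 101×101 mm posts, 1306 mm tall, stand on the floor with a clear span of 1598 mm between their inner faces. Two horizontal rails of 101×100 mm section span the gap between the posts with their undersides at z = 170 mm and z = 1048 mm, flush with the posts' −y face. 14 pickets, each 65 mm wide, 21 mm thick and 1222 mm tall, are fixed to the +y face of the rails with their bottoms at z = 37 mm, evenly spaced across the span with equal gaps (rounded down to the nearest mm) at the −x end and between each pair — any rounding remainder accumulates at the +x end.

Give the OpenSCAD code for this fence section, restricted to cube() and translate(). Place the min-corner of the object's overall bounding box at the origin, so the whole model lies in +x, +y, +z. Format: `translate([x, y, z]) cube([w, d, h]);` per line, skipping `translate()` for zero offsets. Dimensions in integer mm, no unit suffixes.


cube([101, 101, 1306]);
translate([1699, 0, 0]) cube([101, 101, 1306]);
translate([101, 0, 170]) cube([1598, 101, 100]);
translate([101, 0, 1048]) cube([1598, 101, 100]);
translate([146, 101, 37]) cube([65, 21, 1222]);
translate([256, 101, 37]) cube([65, 21, 1222]);
translate([366, 101, 37]) cube([65, 21, 1222]);
translate([476, 101, 37]) cube([65, 21, 1222]);
translate([586, 101, 37]) cube([65, 21, 1222]);
translate([696, 101, 37]) cube([65, 21, 1222]);
translate([806, 101, 37]) cube([65, 21, 1222]);
translate([916, 101, 37]) cube([65, 21, 1222]);
translate([1026, 101, 37]) cube([65, 21, 1222]);
translate([1136, 101, 37]) cube([65, 21, 1222]);
translate([1246, 101, 37]) cube([65, 21, 1222]);
translate([1356, 101, 37]) cube([65, 21, 1222]);
translate([1466, 101, 37]) cube([65, 21, 1222]);
translate([1576, 101, 37]) cube([65, 21, 1222]);


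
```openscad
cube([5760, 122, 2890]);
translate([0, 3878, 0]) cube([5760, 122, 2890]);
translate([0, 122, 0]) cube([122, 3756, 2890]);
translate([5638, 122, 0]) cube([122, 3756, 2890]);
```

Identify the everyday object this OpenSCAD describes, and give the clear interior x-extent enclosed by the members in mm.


A house (or room) frame. The interior width is 5516 mm.

Four 2890 mm walls enclosing a rectangle with no floor or roof — a room or house frame. Outside width is 5760 mm and wall thickness is 122 mm, so the interior width is 5760 − 2 × 122 = 5516 mm.


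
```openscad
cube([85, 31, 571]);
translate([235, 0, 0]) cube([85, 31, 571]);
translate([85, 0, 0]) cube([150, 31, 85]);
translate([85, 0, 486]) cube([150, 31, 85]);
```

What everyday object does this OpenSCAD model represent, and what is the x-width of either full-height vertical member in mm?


A picture frame. The border width is 85 mm.

Four thin pieces enclosing a rectangular opening — a picture frame. The two full-height stiles are 571 mm tall; the top rail sits at z = 486 and is 85 mm tall, so the border above the opening is 571 − 486 = 85 mm, matching the stile x-width.


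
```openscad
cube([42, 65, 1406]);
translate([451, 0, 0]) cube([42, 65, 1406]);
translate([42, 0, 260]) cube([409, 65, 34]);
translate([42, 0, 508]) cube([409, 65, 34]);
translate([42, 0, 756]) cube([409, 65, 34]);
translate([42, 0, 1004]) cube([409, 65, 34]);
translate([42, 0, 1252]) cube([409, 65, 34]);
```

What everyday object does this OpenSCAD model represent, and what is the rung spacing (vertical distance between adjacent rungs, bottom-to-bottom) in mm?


A ladder. The rung spacing is 248 mm.

Two tall 42×65 posts with 5 short bars between them — a ladder. Adjacent rungs sit at z = 260 and z = 508, so the spacing is 508 − 260 = 248 mm.


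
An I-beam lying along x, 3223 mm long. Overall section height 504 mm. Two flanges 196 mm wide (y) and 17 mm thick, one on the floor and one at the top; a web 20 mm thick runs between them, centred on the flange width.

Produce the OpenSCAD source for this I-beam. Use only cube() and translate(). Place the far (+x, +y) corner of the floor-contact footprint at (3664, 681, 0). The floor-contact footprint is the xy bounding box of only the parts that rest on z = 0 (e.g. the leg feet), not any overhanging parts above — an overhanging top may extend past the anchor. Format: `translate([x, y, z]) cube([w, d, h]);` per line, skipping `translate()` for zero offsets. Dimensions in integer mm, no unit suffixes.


translate([441, 485, 0]) cube([3223, 196, 17]);
translate([441, 573, 17]) cube([3223, 20, 470]);
translate([441, 485, 487]) cube([3223, 196, 17]);


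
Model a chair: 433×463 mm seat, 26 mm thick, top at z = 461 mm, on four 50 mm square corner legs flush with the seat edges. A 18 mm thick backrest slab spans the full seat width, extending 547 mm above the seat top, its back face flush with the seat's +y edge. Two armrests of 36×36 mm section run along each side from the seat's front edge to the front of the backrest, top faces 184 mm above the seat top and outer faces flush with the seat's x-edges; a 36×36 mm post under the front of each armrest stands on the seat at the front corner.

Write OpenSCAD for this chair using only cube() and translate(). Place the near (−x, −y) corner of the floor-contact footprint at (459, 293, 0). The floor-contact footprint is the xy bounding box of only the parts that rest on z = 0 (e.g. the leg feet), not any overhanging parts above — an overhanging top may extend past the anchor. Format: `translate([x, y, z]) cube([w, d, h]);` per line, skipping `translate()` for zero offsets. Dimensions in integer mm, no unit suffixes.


translate([459, 293, 435]) cube([433, 463, 26]);
translate([459, 293, 0]) cube([50, 50, 435]);
translate([842, 293, 0]) cube([50, 50, 435]);
translate([459, 706, 0]) cube([50, 50, 435]);
translate([842, 706, 0]) cube([50, 50, 435]);
translate([459, 738, 461]) cube([433, 18, 547]);
translate([459, 293, 609]) cube([36, 445, 36]);
translate([856, 293, 609]) cube([36, 445, 36]);
translate([459, 293, 461]) cube([36, 36, 148]);
translate([856, 293, 461]) cube([36, 36, 148]);


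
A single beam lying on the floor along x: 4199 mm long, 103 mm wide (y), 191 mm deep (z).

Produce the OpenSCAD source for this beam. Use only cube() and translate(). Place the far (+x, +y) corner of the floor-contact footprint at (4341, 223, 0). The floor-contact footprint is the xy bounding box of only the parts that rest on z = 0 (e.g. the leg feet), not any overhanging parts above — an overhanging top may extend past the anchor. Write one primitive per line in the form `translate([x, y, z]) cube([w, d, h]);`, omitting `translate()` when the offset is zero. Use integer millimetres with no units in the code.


translate([142, 120, 0]) cube([4199, 103, 191]);


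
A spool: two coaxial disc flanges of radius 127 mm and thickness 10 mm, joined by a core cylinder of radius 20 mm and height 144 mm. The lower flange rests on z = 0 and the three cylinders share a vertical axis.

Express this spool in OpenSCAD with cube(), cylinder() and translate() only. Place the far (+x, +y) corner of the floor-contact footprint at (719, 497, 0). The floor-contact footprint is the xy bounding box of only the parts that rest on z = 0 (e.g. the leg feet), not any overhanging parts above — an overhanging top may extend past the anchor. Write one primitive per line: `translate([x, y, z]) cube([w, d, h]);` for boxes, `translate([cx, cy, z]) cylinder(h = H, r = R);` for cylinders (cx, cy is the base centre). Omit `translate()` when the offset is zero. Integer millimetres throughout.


translate([592, 370, 0]) cylinder(h = 10, r = 127);
translate([592, 370, 10]) cylinder(h = 144, r = 20);
translate([592, 370, 154]) cylinder(h = 10, r = 127);


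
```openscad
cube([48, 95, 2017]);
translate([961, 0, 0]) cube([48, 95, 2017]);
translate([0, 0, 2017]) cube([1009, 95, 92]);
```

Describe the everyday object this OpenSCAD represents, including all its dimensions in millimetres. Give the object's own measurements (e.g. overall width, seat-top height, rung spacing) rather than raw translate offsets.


A door frame. The clear opening is 913 mm wide and 2017 mm high. Two 48 mm wide jambs, 95 mm deep, stand either side of the opening from the floor to the top of the opening. A 92 mm thick head sits across the top of both jambs, spanning the full outside width of the frame.


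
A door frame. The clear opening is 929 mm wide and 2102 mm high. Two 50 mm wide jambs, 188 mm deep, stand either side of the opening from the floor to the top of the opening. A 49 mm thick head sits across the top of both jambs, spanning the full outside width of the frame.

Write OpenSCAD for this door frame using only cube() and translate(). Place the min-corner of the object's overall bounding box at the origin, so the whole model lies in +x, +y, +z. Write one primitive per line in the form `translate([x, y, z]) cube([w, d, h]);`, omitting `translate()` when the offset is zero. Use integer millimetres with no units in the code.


cube([50, 188, 2102]);
translate([979, 0, 0]) cube([50, 188, 2102]);
translate([0, 0, 2102]) cube([1029, 188, 49]);
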